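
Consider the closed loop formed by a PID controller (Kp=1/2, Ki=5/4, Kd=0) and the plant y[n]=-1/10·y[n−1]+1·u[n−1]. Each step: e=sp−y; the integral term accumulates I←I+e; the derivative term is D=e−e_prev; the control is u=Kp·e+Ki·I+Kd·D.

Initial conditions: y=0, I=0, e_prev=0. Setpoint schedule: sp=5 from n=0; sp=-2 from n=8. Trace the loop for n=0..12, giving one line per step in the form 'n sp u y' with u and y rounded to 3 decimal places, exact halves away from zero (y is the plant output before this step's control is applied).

0 5 8.750 0.000
1 5 -0.313 8.750
2 5 12.391 -1.188
3 5 -3.845 12.509
4 5 17.577 -5.095
5 5 -10.372 18.087
6 5 26.238 -12.181
7 5 -21.651 27.456
8 -2 28.771 -24.396
9 -2 -40.545 31.210
10 -2 48.976 -43.666
11 -2 -68.707 53.343
12 -2 85.037 -74.041

(exact arithmetic carried between steps; '≈' marks a value shown rounded to 6 d.p. or computed from one; I and e_prev carry over from the previous line; the table rounds u and y to 3 d.p., halves away from zero)
n=0: y=0, sp=5, e=sp−y=5; I=5, D=e−e_prev=5; u=1/2·5+5/4·5+0·5=8.75; next y=-1/10·0+1·8.75=8.75
n=1: y=8.75, sp=5, e=sp−y=-3.75; I=1.25, D=e−e_prev=-8.75; u=1/2·(-3.75)+5/4·1.25+0·(-8.75)=-0.3125; next y=-1/10·8.75+1·(-0.3125)=-1.1875
n=2: y=-1.1875, sp=5, e=sp−y=6.1875; I=7.4375, D=e−e_prev=9.9375; u=1/2·6.1875+5/4·7.4375+0·9.9375=12.390625; next y=-1/10·(-1.1875)+1·12.390625=12.509375
n=3: y=12.509375, sp=5, e=sp−y=-7.509375; I=-0.071875, D=e−e_prev=-13.696875; u=1/2·(-7.509375)+5/4·(-0.071875)+0·(-13.696875)≈-3.844531; next y=-1/10·12.509375+1·(-3.844531)≈-5.095469
n=4: y≈-5.095469, sp=5, e=sp−y≈10.095469; I≈10.023594, D=e−e_prev≈17.604844; u=1/2·10.095469+5/4·10.023594+0·17.604844≈17.577227; next y=-1/10·(-5.095469)+1·17.577227≈18.086773
n=5: y≈18.086773, sp=5, e=sp−y≈-13.086773; I≈-3.063180, D=e−e_prev≈-23.182242; u=1/2·(-13.086773)+5/4·(-3.063180)+0·(-23.182242)≈-10.372361; next y=-1/10·18.086773+1·(-10.372361)≈-12.181039
n=6: y≈-12.181039, sp=5, e=sp−y≈17.181039; I≈14.117859, D=e−e_prev≈30.267812; u=1/2·17.181039+5/4·14.117859+0·30.267812≈26.237843; next y=-1/10·(-12.181039)+1·26.237843≈27.455947
n=7: y≈27.455947, sp=5, e=sp−y≈-22.455947; I≈-8.338088, D=e−e_prev≈-39.636986; u=1/2·(-22.455947)+5/4·(-8.338088)+0·(-39.636986)≈-21.650583; next y=-1/10·27.455947+1·(-21.650583)≈-24.396178
n=8: y≈-24.396178, sp=-2, e=sp−y≈22.396178; I≈14.058090, D=e−e_prev≈44.852125; u=1/2·22.396178+5/4·14.058090+0·44.852125≈28.770702; next y=-1/10·(-24.396178)+1·28.770702≈31.210320
n=9: y≈31.210320, sp=-2, e=sp−y≈-33.210320; I≈-19.152229, D=e−e_prev≈-55.606498; u=1/2·(-33.210320)+5/4·(-19.152229)+0·(-55.606498)≈-40.545447; next y=-1/10·31.210320+1·(-40.545447)≈-43.666478
n=10: y≈-43.666478, sp=-2, e=sp−y≈41.666478; I≈22.514249, D=e−e_prev≈74.876798; u=1/2·41.666478+5/4·22.514249+0·74.876798≈48.976051; next y=-1/10·(-43.666478)+1·48.976051≈53.342698
n=11: y≈53.342698, sp=-2, e=sp−y≈-55.342698; I≈-32.828449, D=e−e_prev≈-97.009177; u=1/2·(-55.342698)+5/4·(-32.828449)+0·(-97.009177)≈-68.706911; next y=-1/10·53.342698+1·(-68.706911)≈-74.041181
n=12: y≈-74.041181, sp=-2, e=sp−y≈72.041181; I≈39.212731, D=e−e_prev≈127.383879; u=1/2·72.041181+5/4·39.212731+0·127.383879≈85.036505; next y=-1/10·(-74.041181)+1·85.036505≈92.440623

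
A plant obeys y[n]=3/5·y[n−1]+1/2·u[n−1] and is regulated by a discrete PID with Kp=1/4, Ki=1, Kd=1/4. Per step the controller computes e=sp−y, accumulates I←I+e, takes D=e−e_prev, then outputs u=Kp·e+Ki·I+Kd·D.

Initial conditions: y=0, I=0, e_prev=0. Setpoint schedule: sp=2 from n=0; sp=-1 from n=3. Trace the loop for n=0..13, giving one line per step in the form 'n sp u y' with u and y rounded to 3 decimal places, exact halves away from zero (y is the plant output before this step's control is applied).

0 2 3.000 0.000
1 2 2.250 1.500
2 2 2.338 2.025
3 -1 -2.594 2.384
4 -1 -1.762 0.133
5 -1 -2.056 -0.801
6 -1 -1.427 -1.509
7 -1 -0.930 -1.619
8 -1 -0.612 -1.436
9 -1 -0.533 -1.168
10 -1 -0.599 -0.967
11 -1 -0.713 -0.880
12 -1 -0.804 -0.884
13 -1 -0.849 -0.933

(exact arithmetic carried between steps; '≈' marks a value shown rounded to 6 d.p. or computed from one; I and e_prev carry over from the previous line; the table rounds u and y to 3 d.p., halves away from zero)
n=0: y=0, sp=2, e=sp−y=2; I=2, D=e−e_prev=2; u=1/4·2+1·2+1/4·2=3; next y=3/5·0+1/2·3=1.5
n=1: y=1.5, sp=2, e=sp−y=0.5; I=2.5, D=e−e_prev=-1.5; u=1/4·0.5+1·2.5+1/4·(-1.5)=2.25; next y=3/5·1.5+1/2·2.25=2.025
n=2: y=2.025, sp=2, e=sp−y=-0.025; I=2.475, D=e−e_prev=-0.525; u=1/4·(-0.025)+1·2.475+1/4·(-0.525)=2.3375; next y=3/5·2.025+1/2·2.3375=2.38375
n=3: y=2.38375, sp=-1, e=sp−y=-3.38375; I=-0.90875, D=e−e_prev=-3.35875; u=1/4·(-3.38375)+1·(-0.90875)+1/4·(-3.35875)=-2.594375; next y=3/5·2.38375+1/2·(-2.594375)≈0.133063
n=4: y≈0.133063, sp=-1, e=sp−y≈-1.133063; I≈-2.041813, D=e−e_prev≈2.250688; u=1/4·(-1.133063)+1·(-2.041813)+1/4·2.250688≈-1.762406; next y=3/5·0.133063+1/2·(-1.762406)≈-0.801366
n=5: y≈-0.801366, sp=-1, e=sp−y≈-0.198634; I≈-2.240447, D=e−e_prev≈0.934428; u=1/4·(-0.198634)+1·(-2.240447)+1/4·0.934428≈-2.056498; next y=3/5·(-0.801366)+1/2·(-2.056498)≈-1.509069
n=6: y≈-1.509069, sp=-1, e=sp−y≈0.509069; I≈-1.731378, D=e−e_prev≈0.707703; u=1/4·0.509069+1·(-1.731378)+1/4·0.707703≈-1.427185; next y=3/5·(-1.509069)+1/2·(-1.427185)≈-1.619034
n=7: y≈-1.619034, sp=-1, e=sp−y≈0.619034; I≈-1.112344, D=e−e_prev≈0.109965; u=1/4·0.619034+1·(-1.112344)+1/4·0.109965≈-0.930095; next y=3/5·(-1.619034)+1/2·(-0.930095)≈-1.436468
n=8: y≈-1.436468, sp=-1, e=sp−y≈0.436468; I≈-0.675877, D=e−e_prev≈-0.182566; u=1/4·0.436468+1·(-0.675877)+1/4·(-0.182566)≈-0.612401; next y=3/5·(-1.436468)+1/2·(-0.612401)≈-1.168081
n=9: y≈-1.168081, sp=-1, e=sp−y≈0.168081; I≈-0.507795, D=e−e_prev≈-0.268386; u=1/4·0.168081+1·(-0.507795)+1/4·(-0.268386)≈-0.532872; next y=3/5·(-1.168081)+1/2·(-0.532872)≈-0.967285
n=10: y≈-0.967285, sp=-1, e=sp−y≈-0.032715; I≈-0.540511, D=e−e_prev≈-0.200797; u=1/4·(-0.032715)+1·(-0.540511)+1/4·(-0.200797)≈-0.598889; next y=3/5·(-0.967285)+1/2·(-0.598889)≈-0.879815
n=11: y≈-0.879815, sp=-1, e=sp−y≈-0.120185; I≈-0.660696, D=e−e_prev≈-0.087469; u=1/4·(-0.120185)+1·(-0.660696)+1/4·(-0.087469)≈-0.712609; next y=3/5·(-0.879815)+1/2·(-0.712609)≈-0.884194
n=12: y≈-0.884194, sp=-1, e=sp−y≈-0.115806; I≈-0.776502, D=e−e_prev≈0.004379; u=1/4·(-0.115806)+1·(-0.776502)+1/4·0.004379≈-0.804359; next y=3/5·(-0.884194)+1/2·(-0.804359)≈-0.932696
n=13: y≈-0.932696, sp=-1, e=sp−y≈-0.067304; I≈-0.843806, D=e−e_prev≈0.048502; u=1/4·(-0.067304)+1·(-0.843806)+1/4·0.048502≈-0.848507; next y=3/5·(-0.932696)+1/2·(-0.848507)≈-0.983871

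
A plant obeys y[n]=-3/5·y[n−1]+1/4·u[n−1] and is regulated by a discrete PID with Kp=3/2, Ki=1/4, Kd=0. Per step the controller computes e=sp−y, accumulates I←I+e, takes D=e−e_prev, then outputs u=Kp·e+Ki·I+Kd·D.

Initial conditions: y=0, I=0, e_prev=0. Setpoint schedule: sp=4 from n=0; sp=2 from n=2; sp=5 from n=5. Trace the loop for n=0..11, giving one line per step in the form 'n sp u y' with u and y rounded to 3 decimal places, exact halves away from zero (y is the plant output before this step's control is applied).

(exact arithmetic carried between steps; '≈' marks a value shown rounded to 6 d.p. or computed from one; I and e_prev carry over from the previous line; the table rounds u and y to 3 d.p., halves away from zero)
n=0: y=0, sp=4, e=sp−y=4; I=4, D=e−e_prev=4; u=3/2·4+1/4·4+0·4=7; next y=-3/5·0+1/4·7=1.75
n=1: y=1.75, sp=4, e=sp−y=2.25; I=6.25, D=e−e_prev=-1.75; u=3/2·2.25+1/4·6.25+0·(-1.75)=4.9375; next y=-3/5·1.75+1/4·4.9375=0.184375
n=2: y=0.184375, sp=2, e=sp−y=1.815625; I=8.065625, D=e−e_prev=-0.434375; u=3/2·1.815625+1/4·8.065625+0·(-0.434375)≈4.739844; next y=-3/5·0.184375+1/4·4.739844≈1.074336
n=3: y≈1.074336, sp=2, e=sp−y≈0.925664; I≈8.991289, D=e−e_prev≈-0.889961; u=3/2·0.925664+1/4·8.991289+0·(-0.889961)≈3.636318; next y=-3/5·1.074336+1/4·3.636318≈0.264478
n=4: y≈0.264478, sp=2, e=sp−y≈1.735522; I≈10.726811, D=e−e_prev≈0.809858; u=3/2·1.735522+1/4·10.726811+0·0.809858≈5.284986; next y=-3/5·0.264478+1/4·5.284986≈1.162560
n=5: y≈1.162560, sp=5, e=sp−y≈3.837440; I≈14.564251, D=e−e_prev≈2.101918; u=3/2·3.837440+1/4·14.564251+0·2.101918≈9.397223; next y=-3/5·1.162560+1/4·9.397223≈1.651770
n=6: y≈1.651770, sp=5, e=sp−y≈3.348230; I≈17.912481, D=e−e_prev≈-0.489210; u=3/2·3.348230+1/4·17.912481+0·(-0.489210)≈9.500465; next y=-3/5·1.651770+1/4·9.500465≈1.384054
n=7: y≈1.384054, sp=5, e=sp−y≈3.615946; I≈21.528427, D=e−e_prev≈0.267716; u=3/2·3.615946+1/4·21.528427+0·0.267716≈10.806025; next y=-3/5·1.384054+1/4·10.806025≈1.871074
n=8: y≈1.871074, sp=5, e=sp−y≈3.128926; I≈24.657353, D=e−e_prev≈-0.487020; u=3/2·3.128926+1/4·24.657353+0·(-0.487020)≈10.857728; next y=-3/5·1.871074+1/4·10.857728≈1.591788
n=9: y≈1.591788, sp=5, e=sp−y≈3.408212; I≈28.065566, D=e−e_prev≈0.279286; u=3/2·3.408212+1/4·28.065566+0·0.279286≈12.128710; next y=-3/5·1.591788+1/4·12.128710≈2.077105
n=10: y≈2.077105, sp=5, e=sp−y≈2.922895; I≈30.988461, D=e−e_prev≈-0.485317; u=3/2·2.922895+1/4·30.988461+0·(-0.485317)≈12.131458; next y=-3/5·2.077105+1/4·12.131458≈1.786601
n=11: y≈1.786601, sp=5, e=sp−y≈3.213399; I≈34.201859, D=e−e_prev≈0.290503; u=3/2·3.213399+1/4·34.201859+0·0.290503≈13.370563; next y=-3/5·1.786601+1/4·13.370563≈2.270680

0 4 7.000 0.000
1 4 4.938 1.750
2 2 4.740 0.184
3 2 3.636 1.074
4 2 5.285 0.264
5 5 9.397 1.163
6 5 9.500 1.652
7 5 10.806 1.384
8 5 10.858 1.871
9 5 12.129 1.592
10 5 12.131 2.077
11 5 13.371 1.787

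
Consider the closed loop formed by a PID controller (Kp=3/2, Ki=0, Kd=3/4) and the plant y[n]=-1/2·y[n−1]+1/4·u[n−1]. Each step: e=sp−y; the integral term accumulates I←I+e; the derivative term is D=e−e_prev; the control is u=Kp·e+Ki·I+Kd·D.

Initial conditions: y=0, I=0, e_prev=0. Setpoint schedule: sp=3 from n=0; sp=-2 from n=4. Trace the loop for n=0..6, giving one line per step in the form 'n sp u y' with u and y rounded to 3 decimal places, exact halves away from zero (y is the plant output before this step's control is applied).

0 3 6.750 0.000
1 3 0.703 1.688
2 3 7.269 -0.668
3 3 -0.841 2.151
4 -2 -2.244 -1.286
5 -2 -4.149 0.082
6 -2 -0.512 -1.078

(exact arithmetic carried between steps; '≈' marks a value shown rounded to 6 d.p. or computed from one; I and e_prev carry over from the previous line; the table rounds u and y to 3 d.p., halves away from zero)
n=0: y=0, sp=3, e=sp−y=3; I=3, D=e−e_prev=3; u=3/2·3+0·3+3/4·3=6.75; next y=-1/2·0+1/4·6.75=1.6875
n=1: y=1.6875, sp=3, e=sp−y=1.3125; I=4.3125, D=e−e_prev=-1.6875; u=3/2·1.3125+0·4.3125+3/4·(-1.6875)=0.703125; next y=-1/2·1.6875+1/4·0.703125≈-0.667969
n=2: y≈-0.667969, sp=3, e=sp−y≈3.667969; I≈7.980469, D=e−e_prev≈2.355469; u=3/2·3.667969+0·7.980469+3/4·2.355469≈7.268555; next y=-1/2·(-0.667969)+1/4·7.268555≈2.151123
n=3: y≈2.151123, sp=3, e=sp−y≈0.848877; I≈8.829346, D=e−e_prev≈-2.819092; u=3/2·0.848877+0·8.829346+3/4·(-2.819092)≈-0.841003; next y=-1/2·2.151123+1/4·(-0.841003)≈-1.285812
n=4: y≈-1.285812, sp=-2, e=sp−y≈-0.714188; I≈8.115158, D=e−e_prev≈-1.563065; u=3/2·(-0.714188)+0·8.115158+3/4·(-1.563065)≈-2.243580; next y=-1/2·(-1.285812)+1/4·(-2.243580)≈0.082011
n=5: y≈0.082011, sp=-2, e=sp−y≈-2.082011; I≈6.033147, D=e−e_prev≈-1.367824; u=3/2·(-2.082011)+0·6.033147+3/4·(-1.367824)≈-4.148885; next y=-1/2·0.082011+1/4·(-4.148885)≈-1.078227
n=6: y≈-1.078227, sp=-2, e=sp−y≈-0.921773; I≈5.111374, D=e−e_prev≈1.160238; u=3/2·(-0.921773)+0·5.111374+3/4·1.160238≈-0.512481; next y=-1/2·(-1.078227)+1/4·(-0.512481)≈0.410993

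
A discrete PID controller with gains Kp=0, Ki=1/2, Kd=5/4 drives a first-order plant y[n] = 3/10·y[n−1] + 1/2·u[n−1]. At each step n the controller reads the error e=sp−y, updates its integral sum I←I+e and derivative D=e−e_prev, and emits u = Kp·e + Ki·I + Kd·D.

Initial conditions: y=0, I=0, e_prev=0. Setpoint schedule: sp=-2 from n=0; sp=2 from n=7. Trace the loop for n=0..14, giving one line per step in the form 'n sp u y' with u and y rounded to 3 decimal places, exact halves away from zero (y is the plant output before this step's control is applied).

0 -2 -3.500 0.000
1 -2 1.063 -1.750
2 -2 -4.323 0.006
3 -2 0.659 -2.160
4 -2 -5.191 -0.318
5 -2 0.422 -2.691
6 -2 -5.864 -0.596
7 2 7.453 -3.111
8 2 -8.467 2.793
9 2 9.347 -3.396
10 2 -8.030 3.655
11 2 11.459 -2.918
12 2 -7.900 4.854
13 2 13.247 -2.494
14 2 -8.337 5.876

(exact arithmetic carried between steps; '≈' marks a value shown rounded to 6 d.p. or computed from one; I and e_prev carry over from the previous line; the table rounds u and y to 3 d.p., halves away from zero)
n=0: y=0, sp=-2, e=sp−y=-2; I=-2, D=e−e_prev=-2; u=0·(-2)+1/2·(-2)+5/4·(-2)=-3.5; next y=3/10·0+1/2·(-3.5)=-1.75
n=1: y=-1.75, sp=-2, e=sp−y=-0.25; I=-2.25, D=e−e_prev=1.75; u=0·(-0.25)+1/2·(-2.25)+5/4·1.75=1.0625; next y=3/10·(-1.75)+1/2·1.0625=0.00625
n=2: y=0.00625, sp=-2, e=sp−y=-2.00625; I=-4.25625, D=e−e_prev=-1.75625; u=0·(-2.00625)+1/2·(-4.25625)+5/4·(-1.75625)≈-4.323438; next y=3/10·0.00625+1/2·(-4.323438)≈-2.159844
n=3: y≈-2.159844, sp=-2, e=sp−y≈0.159844; I≈-4.096406, D=e−e_prev≈2.166094; u=0·0.159844+1/2·(-4.096406)+5/4·2.166094≈0.659414; next y=3/10·(-2.159844)+1/2·0.659414≈-0.318246
n=4: y≈-0.318246, sp=-2, e=sp−y≈-1.681754; I≈-5.778160, D=e−e_prev≈-1.841598; u=0·(-1.681754)+1/2·(-5.778160)+5/4·(-1.841598)≈-5.191077; next y=3/10·(-0.318246)+1/2·(-5.191077)≈-2.691012
n=5: y≈-2.691012, sp=-2, e=sp−y≈0.691012; I≈-5.087148, D=e−e_prev≈2.372766; u=0·0.691012+1/2·(-5.087148)+5/4·2.372766≈0.422384; next y=3/10·(-2.691012)+1/2·0.422384≈-0.596112
n=6: y≈-0.596112, sp=-2, e=sp−y≈-1.403888; I≈-6.491036, D=e−e_prev≈-2.094901; u=0·(-1.403888)+1/2·(-6.491036)+5/4·(-2.094901)≈-5.864144; next y=3/10·(-0.596112)+1/2·(-5.864144)≈-3.110905
n=7: y≈-3.110905, sp=2, e=sp−y≈5.110905; I≈-1.380131, D=e−e_prev≈6.514794; u=0·5.110905+1/2·(-1.380131)+5/4·6.514794≈7.453427; next y=3/10·(-3.110905)+1/2·7.453427≈2.793442
n=8: y≈2.793442, sp=2, e=sp−y≈-0.793442; I≈-2.173572, D=e−e_prev≈-5.904347; u=0·(-0.793442)+1/2·(-2.173572)+5/4·(-5.904347)≈-8.467220; next y=3/10·2.793442+1/2·(-8.467220)≈-3.395578
n=9: y≈-3.395578, sp=2, e=sp−y≈5.395578; I≈3.222005, D=e−e_prev≈6.189019; u=0·5.395578+1/2·3.222005+5/4·6.189019≈9.347277; next y=3/10·(-3.395578)+1/2·9.347277≈3.654965
n=10: y≈3.654965, sp=2, e=sp−y≈-1.654965; I≈1.567040, D=e−e_prev≈-7.050543; u=0·(-1.654965)+1/2·1.567040+5/4·(-7.050543)≈-8.029658; next y=3/10·3.654965+1/2·(-8.029658)≈-2.918340
n=11: y≈-2.918340, sp=2, e=sp−y≈4.918340; I≈6.485380, D=e−e_prev≈6.573305; u=0·4.918340+1/2·6.485380+5/4·6.573305≈11.459321; next y=3/10·(-2.918340)+1/2·11.459321≈4.854159
n=12: y≈4.854159, sp=2, e=sp−y≈-2.854159; I≈3.631221, D=e−e_prev≈-7.772498; u=0·(-2.854159)+1/2·3.631221+5/4·(-7.772498)≈-7.900012; next y=3/10·4.854159+1/2·(-7.900012)≈-2.493759
n=13: y≈-2.493759, sp=2, e=sp−y≈4.493759; I≈8.124980, D=e−e_prev≈7.347917; u=0·4.493759+1/2·8.124980+5/4·7.347917≈13.247386; next y=3/10·(-2.493759)+1/2·13.247386≈5.875566
n=14: y≈5.875566, sp=2, e=sp−y≈-3.875566; I≈4.249414, D=e−e_prev≈-8.369324; u=0·(-3.875566)+1/2·4.249414+5/4·(-8.369324)≈-8.336948; next y=3/10·5.875566+1/2·(-8.336948)≈-2.405804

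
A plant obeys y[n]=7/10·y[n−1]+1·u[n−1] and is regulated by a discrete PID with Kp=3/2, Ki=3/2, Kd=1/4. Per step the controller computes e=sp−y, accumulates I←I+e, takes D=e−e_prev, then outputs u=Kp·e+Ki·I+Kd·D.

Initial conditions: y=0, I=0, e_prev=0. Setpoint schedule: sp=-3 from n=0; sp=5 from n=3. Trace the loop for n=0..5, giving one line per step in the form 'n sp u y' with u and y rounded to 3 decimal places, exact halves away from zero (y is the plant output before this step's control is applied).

(exact arithmetic carried between steps; '≈' marks a value shown rounded to 6 d.p. or computed from one; I and e_prev carry over from the previous line; the table rounds u and y to 3 d.p., halves away from zero)
n=0: y=0, sp=-3, e=sp−y=-3; I=-3, D=e−e_prev=-3; u=3/2·(-3)+3/2·(-3)+1/4·(-3)=-9.75; next y=7/10·0+1·(-9.75)=-9.75
n=1: y=-9.75, sp=-3, e=sp−y=6.75; I=3.75, D=e−e_prev=9.75; u=3/2·6.75+3/2·3.75+1/4·9.75=18.1875; next y=7/10·(-9.75)+1·18.1875=11.3625
n=2: y=11.3625, sp=-3, e=sp−y=-14.3625; I=-10.6125, D=e−e_prev=-21.1125; u=3/2·(-14.3625)+3/2·(-10.6125)+1/4·(-21.1125)=-42.740625; next y=7/10·11.3625+1·(-42.740625)=-34.786875
n=3: y=-34.786875, sp=5, e=sp−y=39.786875; I=29.174375, D=e−e_prev=54.149375; u=3/2·39.786875+3/2·29.174375+1/4·54.149375≈116.979219; next y=7/10·(-34.786875)+1·116.979219≈92.628406
n=4: y≈92.628406, sp=5, e=sp−y≈-87.628406; I≈-58.454031, D=e−e_prev≈-127.415281; u=3/2·(-87.628406)+3/2·(-58.454031)+1/4·(-127.415281)≈-250.977477; next y=7/10·92.628406+1·(-250.977477)≈-186.137592
n=5: y≈-186.137592, sp=5, e=sp−y≈191.137592; I≈132.683561, D=e−e_prev≈278.765998; u=3/2·191.137592+3/2·132.683561+1/4·278.765998≈555.423229; next y=7/10·(-186.137592)+1·555.423229≈425.126915

0 -3 -9.750 0.000
1 -3 18.188 -9.750
2 -3 -42.741 11.363
3 5 116.979 -34.787
4 5 -250.977 92.628
5 5 555.423 -186.138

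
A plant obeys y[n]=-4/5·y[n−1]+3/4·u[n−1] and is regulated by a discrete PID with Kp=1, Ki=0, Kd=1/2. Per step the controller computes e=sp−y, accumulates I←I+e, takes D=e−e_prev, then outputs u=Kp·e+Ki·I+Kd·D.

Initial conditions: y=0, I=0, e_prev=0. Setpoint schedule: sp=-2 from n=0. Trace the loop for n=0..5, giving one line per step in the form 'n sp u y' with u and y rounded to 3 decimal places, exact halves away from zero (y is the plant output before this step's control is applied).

(exact arithmetic carried between steps; '≈' marks a value shown rounded to 6 d.p. or computed from one; I and e_prev carry over from the previous line; the table rounds u and y to 3 d.p., halves away from zero)
n=0: y=0, sp=-2, e=sp−y=-2; I=-2, D=e−e_prev=-2; u=1·(-2)+0·(-2)+1/2·(-2)=-3; next y=-4/5·0+3/4·(-3)=-2.25
n=1: y=-2.25, sp=-2, e=sp−y=0.25; I=-1.75, D=e−e_prev=2.25; u=1·0.25+0·(-1.75)+1/2·2.25=1.375; next y=-4/5·(-2.25)+3/4·1.375=2.83125
n=2: y=2.83125, sp=-2, e=sp−y=-4.83125; I=-6.58125, D=e−e_prev=-5.08125; u=1·(-4.83125)+0·(-6.58125)+1/2·(-5.08125)=-7.371875; next y=-4/5·2.83125+3/4·(-7.371875)≈-7.793906
n=3: y≈-7.793906, sp=-2, e=sp−y≈5.793906; I≈-0.787344, D=e−e_prev≈10.625156; u=1·5.793906+0·(-0.787344)+1/2·10.625156≈11.106484; next y=-4/5·(-7.793906)+3/4·11.106484≈14.564988
n=4: y≈14.564988, sp=-2, e=sp−y≈-16.564988; I≈-17.352332, D=e−e_prev≈-22.358895; u=1·(-16.564988)+0·(-17.352332)+1/2·(-22.358895)≈-27.744436; next y=-4/5·14.564988+3/4·(-27.744436)≈-32.460317
n=5: y≈-32.460317, sp=-2, e=sp−y≈30.460317; I≈13.107985, D=e−e_prev≈47.025306; u=1·30.460317+0·13.107985+1/2·47.025306≈53.972970; next y=-4/5·(-32.460317)+3/4·53.972970≈66.447981

0 -2 -3.000 0.000
1 -2 1.375 -2.250
2 -2 -7.372 2.831
3 -2 11.106 -7.794
4 -2 -27.744 14.565
5 -2 53.973 -32.460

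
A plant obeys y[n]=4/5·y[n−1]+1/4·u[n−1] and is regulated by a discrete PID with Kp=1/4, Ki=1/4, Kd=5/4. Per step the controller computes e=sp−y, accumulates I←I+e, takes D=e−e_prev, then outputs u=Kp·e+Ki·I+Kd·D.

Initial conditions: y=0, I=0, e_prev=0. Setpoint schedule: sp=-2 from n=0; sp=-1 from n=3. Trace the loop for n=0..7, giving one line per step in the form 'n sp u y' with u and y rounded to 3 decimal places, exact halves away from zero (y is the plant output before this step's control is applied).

(exact arithmetic carried between steps; '≈' marks a value shown rounded to 6 d.p. or computed from one; I and e_prev carry over from the previous line; the table rounds u and y to 3 d.p., halves away from zero)
n=0: y=0, sp=-2, e=sp−y=-2; I=-2, D=e−e_prev=-2; u=1/4·(-2)+1/4·(-2)+5/4·(-2)=-3.5; next y=4/5·0+1/4·(-3.5)=-0.875
n=1: y=-0.875, sp=-2, e=sp−y=-1.125; I=-3.125, D=e−e_prev=0.875; u=1/4·(-1.125)+1/4·(-3.125)+5/4·0.875=0.03125; next y=4/5·(-0.875)+1/4·0.03125≈-0.692188
n=2: y≈-0.692188, sp=-2, e=sp−y≈-1.307813; I≈-4.432813, D=e−e_prev≈-0.182813; u=1/4·(-1.307813)+1/4·(-4.432813)+5/4·(-0.182813)≈-1.663672; next y=4/5·(-0.692188)+1/4·(-1.663672)≈-0.969668
n=3: y≈-0.969668, sp=-1, e=sp−y≈-0.030332; I≈-4.463145, D=e−e_prev≈1.277480; u=1/4·(-0.030332)+1/4·(-4.463145)+5/4·1.277480≈0.473481; next y=4/5·(-0.969668)+1/4·0.473481≈-0.657364
n=4: y≈-0.657364, sp=-1, e=sp−y≈-0.342636; I≈-4.805781, D=e−e_prev≈-0.312304; u=1/4·(-0.342636)+1/4·(-4.805781)+5/4·(-0.312304)≈-1.677484; next y=4/5·(-0.657364)+1/4·(-1.677484)≈-0.945262
n=5: y≈-0.945262, sp=-1, e=sp−y≈-0.054738; I≈-4.860518, D=e−e_prev≈0.287898; u=1/4·(-0.054738)+1/4·(-4.860518)+5/4·0.287898≈-0.868941; next y=4/5·(-0.945262)+1/4·(-0.868941)≈-0.973445
n=6: y≈-0.973445, sp=-1, e=sp−y≈-0.026555; I≈-4.887073, D=e−e_prev≈0.028183; u=1/4·(-0.026555)+1/4·(-4.887073)+5/4·0.028183≈-1.193178; next y=4/5·(-0.973445)+1/4·(-1.193178)≈-1.077051
n=7: y≈-1.077051, sp=-1, e=sp−y≈0.077051; I≈-4.810023, D=e−e_prev≈0.103606; u=1/4·0.077051+1/4·(-4.810023)+5/4·0.103606≈-1.053736; next y=4/5·(-1.077051)+1/4·(-1.053736)≈-1.125075

0 -2 -3.500 0.000
1 -2 0.031 -0.875
2 -2 -1.664 -0.692
3 -1 0.473 -0.970
4 -1 -1.677 -0.657
5 -1 -0.869 -0.945
6 -1 -1.193 -0.973
7 -1 -1.054 -1.077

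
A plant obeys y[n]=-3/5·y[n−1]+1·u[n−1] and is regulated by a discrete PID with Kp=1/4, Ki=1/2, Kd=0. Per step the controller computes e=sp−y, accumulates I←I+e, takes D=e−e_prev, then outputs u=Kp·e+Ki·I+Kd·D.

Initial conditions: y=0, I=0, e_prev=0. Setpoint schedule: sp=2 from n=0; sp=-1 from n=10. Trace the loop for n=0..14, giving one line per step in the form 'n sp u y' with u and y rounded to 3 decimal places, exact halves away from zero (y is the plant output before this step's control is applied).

(exact arithmetic carried between steps; '≈' marks a value shown rounded to 6 d.p. or computed from one; I and e_prev carry over from the previous line; the table rounds u and y to 3 d.p., halves away from zero)
n=0: y=0, sp=2, e=sp−y=2; I=2, D=e−e_prev=2; u=1/4·2+1/2·2+0·2=1.5; next y=-3/5·0+1·1.5=1.5
n=1: y=1.5, sp=2, e=sp−y=0.5; I=2.5, D=e−e_prev=-1.5; u=1/4·0.5+1/2·2.5+0·(-1.5)=1.375; next y=-3/5·1.5+1·1.375=0.475
n=2: y=0.475, sp=2, e=sp−y=1.525; I=4.025, D=e−e_prev=1.025; u=1/4·1.525+1/2·4.025+0·1.025=2.39375; next y=-3/5·0.475+1·2.39375=2.10875
n=3: y=2.10875, sp=2, e=sp−y=-0.10875; I=3.91625, D=e−e_prev=-1.63375; u=1/4·(-0.10875)+1/2·3.91625+0·(-1.63375)≈1.930938; next y=-3/5·2.10875+1·1.930938≈0.665688
n=4: y≈0.665688, sp=2, e=sp−y≈1.334313; I≈5.250563, D=e−e_prev≈1.443063; u=1/4·1.334313+1/2·5.250563+0·1.443063≈2.958859; next y=-3/5·0.665688+1·2.958859≈2.559447
n=5: y≈2.559447, sp=2, e=sp−y≈-0.559447; I≈4.691116, D=e−e_prev≈-1.893759; u=1/4·(-0.559447)+1/2·4.691116+0·(-1.893759)≈2.205696; next y=-3/5·2.559447+1·2.205696≈0.670028
n=6: y≈0.670028, sp=2, e=sp−y≈1.329972; I≈6.021088, D=e−e_prev≈1.889419; u=1/4·1.329972+1/2·6.021088+0·1.889419≈3.343037; next y=-3/5·0.670028+1·3.343037≈2.941020
n=7: y≈2.941020, sp=2, e=sp−y≈-0.941020; I≈5.080068, D=e−e_prev≈-2.270992; u=1/4·(-0.941020)+1/2·5.080068+0·(-2.270992)≈2.304779; next y=-3/5·2.941020+1·2.304779≈0.540167
n=8: y≈0.540167, sp=2, e=sp−y≈1.459833; I≈6.539901, D=e−e_prev≈2.400853; u=1/4·1.459833+1/2·6.539901+0·2.400853≈3.634909; next y=-3/5·0.540167+1·3.634909≈3.310809
n=9: y≈3.310809, sp=2, e=sp−y≈-1.310809; I≈5.229092, D=e−e_prev≈-2.770642; u=1/4·(-1.310809)+1/2·5.229092+0·(-2.770642)≈2.286844; next y=-3/5·3.310809+1·2.286844≈0.300359
n=10: y≈0.300359, sp=-1, e=sp−y≈-1.300359; I≈3.928733, D=e−e_prev≈0.010450; u=1/4·(-1.300359)+1/2·3.928733+0·0.010450≈1.639277; next y=-3/5·0.300359+1·1.639277≈1.459062
n=11: y≈1.459062, sp=-1, e=sp−y≈-2.459062; I≈1.469672, D=e−e_prev≈-1.158703; u=1/4·(-2.459062)+1/2·1.469672+0·(-1.158703)≈0.120070; next y=-3/5·1.459062+1·0.120070≈-0.755367
n=12: y≈-0.755367, sp=-1, e=sp−y≈-0.244633; I≈1.225038, D=e−e_prev≈2.214429; u=1/4·(-0.244633)+1/2·1.225038+0·2.214429≈0.551361; next y=-3/5·(-0.755367)+1·0.551361≈1.004581
n=13: y≈1.004581, sp=-1, e=sp−y≈-2.004581; I≈-0.779543, D=e−e_prev≈-1.759948; u=1/4·(-2.004581)+1/2·(-0.779543)+0·(-1.759948)≈-0.890917; next y=-3/5·1.004581+1·(-0.890917)≈-1.493665
n=14: y≈-1.493665, sp=-1, e=sp−y≈0.493665; I≈-0.285877, D=e−e_prev≈2.498246; u=1/4·0.493665+1/2·(-0.285877)+0·2.498246≈-0.019522; next y=-3/5·(-1.493665)+1·(-0.019522)≈0.876677

0 2 1.500 0.000
1 2 1.375 1.500
2 2 2.394 0.475
3 2 1.931 2.109
4 2 2.959 0.666
5 2 2.206 2.559
6 2 3.343 0.670
7 2 2.305 2.941
8 2 3.635 0.540
9 2 2.287 3.311
10 -1 1.639 0.300
11 -1 0.120 1.459
12 -1 0.551 -0.755
13 -1 -0.891 1.005
14 -1 -0.020 -1.494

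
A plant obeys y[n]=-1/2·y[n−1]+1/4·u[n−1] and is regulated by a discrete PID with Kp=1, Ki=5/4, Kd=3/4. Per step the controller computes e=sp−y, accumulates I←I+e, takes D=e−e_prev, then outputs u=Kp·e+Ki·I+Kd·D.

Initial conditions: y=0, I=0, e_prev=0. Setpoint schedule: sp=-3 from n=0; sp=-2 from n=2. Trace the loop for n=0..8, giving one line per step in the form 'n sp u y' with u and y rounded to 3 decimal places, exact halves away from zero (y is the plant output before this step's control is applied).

0 -3 -9.000 0.000
1 -3 -3.750 -2.250
2 -2 -10.688 0.188
3 -2 -3.484 -2.766
4 -2 -14.574 0.512
5 -2 -2.022 -3.899
6 -2 -18.987 1.444
7 -2 1.454 -5.469
8 -2 -25.095 3.098

(exact arithmetic carried between steps; '≈' marks a value shown rounded to 6 d.p. or computed from one; I and e_prev carry over from the previous line; the table rounds u and y to 3 d.p., halves away from zero)
n=0: y=0, sp=-3, e=sp−y=-3; I=-3, D=e−e_prev=-3; u=1·(-3)+5/4·(-3)+3/4·(-3)=-9; next y=-1/2·0+1/4·(-9)=-2.25
n=1: y=-2.25, sp=-3, e=sp−y=-0.75; I=-3.75, D=e−e_prev=2.25; u=1·(-0.75)+5/4·(-3.75)+3/4·2.25=-3.75; next y=-1/2·(-2.25)+1/4·(-3.75)=0.1875
n=2: y=0.1875, sp=-2, e=sp−y=-2.1875; I=-5.9375, D=e−e_prev=-1.4375; u=1·(-2.1875)+5/4·(-5.9375)+3/4·(-1.4375)=-10.6875; next y=-1/2·0.1875+1/4·(-10.6875)=-2.765625
n=3: y=-2.765625, sp=-2, e=sp−y=0.765625; I=-5.171875, D=e−e_prev=2.953125; u=1·0.765625+5/4·(-5.171875)+3/4·2.953125=-3.484375; next y=-1/2·(-2.765625)+1/4·(-3.484375)≈0.511719
n=4: y≈0.511719, sp=-2, e=sp−y≈-2.511719; I≈-7.683594, D=e−e_prev≈-3.277344; u=1·(-2.511719)+5/4·(-7.683594)+3/4·(-3.277344)≈-14.574219; next y=-1/2·0.511719+1/4·(-14.574219)≈-3.899414
n=5: y≈-3.899414, sp=-2, e=sp−y≈1.899414; I≈-5.784180, D=e−e_prev≈4.411133; u=1·1.899414+5/4·(-5.784180)+3/4·4.411133≈-2.022461; next y=-1/2·(-3.899414)+1/4·(-2.022461)≈1.444092
n=6: y≈1.444092, sp=-2, e=sp−y≈-3.444092; I≈-9.228271, D=e−e_prev≈-5.343506; u=1·(-3.444092)+5/4·(-9.228271)+3/4·(-5.343506)≈-18.987061; next y=-1/2·1.444092+1/4·(-18.987061)≈-5.468811
n=7: y≈-5.468811, sp=-2, e=sp−y≈3.468811; I≈-5.759460, D=e−e_prev≈6.912903; u=1·3.468811+5/4·(-5.759460)+3/4·6.912903≈1.454163; next y=-1/2·(-5.468811)+1/4·1.454163≈3.097946
n=8: y≈3.097946, sp=-2, e=sp−y≈-5.097946; I≈-10.857407, D=e−e_prev≈-8.566757; u=1·(-5.097946)+5/4·(-10.857407)+3/4·(-8.566757)≈-25.094772; next y=-1/2·3.097946+1/4·(-25.094772)≈-7.822666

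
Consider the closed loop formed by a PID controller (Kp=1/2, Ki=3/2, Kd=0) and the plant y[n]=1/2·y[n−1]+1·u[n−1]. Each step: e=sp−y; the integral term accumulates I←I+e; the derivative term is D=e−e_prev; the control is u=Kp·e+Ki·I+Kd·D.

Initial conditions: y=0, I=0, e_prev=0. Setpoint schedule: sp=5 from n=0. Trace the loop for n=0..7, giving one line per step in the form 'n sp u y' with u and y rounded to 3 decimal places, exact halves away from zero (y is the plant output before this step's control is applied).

(exact arithmetic carried between steps; '≈' marks a value shown rounded to 6 d.p. or computed from one; I and e_prev carry over from the previous line; the table rounds u and y to 3 d.p., halves away from zero)
n=0: y=0, sp=5, e=sp−y=5; I=5, D=e−e_prev=5; u=1/2·5+3/2·5+0·5=10; next y=1/2·0+1·10=10
n=1: y=10, sp=5, e=sp−y=-5; I=0, D=e−e_prev=-10; u=1/2·(-5)+3/2·0+0·(-10)=-2.5; next y=1/2·10+1·(-2.5)=2.5
n=2: y=2.5, sp=5, e=sp−y=2.5; I=2.5, D=e−e_prev=7.5; u=1/2·2.5+3/2·2.5+0·7.5=5; next y=1/2·2.5+1·5=6.25
n=3: y=6.25, sp=5, e=sp−y=-1.25; I=1.25, D=e−e_prev=-3.75; u=1/2·(-1.25)+3/2·1.25+0·(-3.75)=1.25; next y=1/2·6.25+1·1.25=4.375
n=4: y=4.375, sp=5, e=sp−y=0.625; I=1.875, D=e−e_prev=1.875; u=1/2·0.625+3/2·1.875+0·1.875=3.125; next y=1/2·4.375+1·3.125=5.3125
n=5: y=5.3125, sp=5, e=sp−y=-0.3125; I=1.5625, D=e−e_prev=-0.9375; u=1/2·(-0.3125)+3/2·1.5625+0·(-0.9375)=2.1875; next y=1/2·5.3125+1·2.1875=4.84375
n=6: y=4.84375, sp=5, e=sp−y=0.15625; I=1.71875, D=e−e_prev=0.46875; u=1/2·0.15625+3/2·1.71875+0·0.46875=2.65625; next y=1/2·4.84375+1·2.65625=5.078125
n=7: y=5.078125, sp=5, e=sp−y=-0.078125; I=1.640625, D=e−e_prev=-0.234375; u=1/2·(-0.078125)+3/2·1.640625+0·(-0.234375)=2.421875; next y=1/2·5.078125+1·2.421875≈4.960938

0 5 10.000 0.000
1 5 -2.500 10.000
2 5 5.000 2.500
3 5 1.250 6.250
4 5 3.125 4.375
5 5 2.188 5.313
6 5 2.656 4.844
7 5 2.422 5.078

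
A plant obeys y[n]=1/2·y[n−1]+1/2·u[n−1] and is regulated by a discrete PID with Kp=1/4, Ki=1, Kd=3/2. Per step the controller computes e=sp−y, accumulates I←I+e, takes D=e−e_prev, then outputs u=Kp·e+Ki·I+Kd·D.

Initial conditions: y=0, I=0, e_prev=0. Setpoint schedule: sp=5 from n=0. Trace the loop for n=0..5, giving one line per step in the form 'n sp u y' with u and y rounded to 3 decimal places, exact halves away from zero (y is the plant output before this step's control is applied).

(exact arithmetic carried between steps; '≈' marks a value shown rounded to 6 d.p. or computed from one; I and e_prev carry over from the previous line; the table rounds u and y to 3 d.p., halves away from zero)
n=0: y=0, sp=5, e=sp−y=5; I=5, D=e−e_prev=5; u=1/4·5+1·5+3/2·5=13.75; next y=1/2·0+1/2·13.75=6.875
n=1: y=6.875, sp=5, e=sp−y=-1.875; I=3.125, D=e−e_prev=-6.875; u=1/4·(-1.875)+1·3.125+3/2·(-6.875)=-7.65625; next y=1/2·6.875+1/2·(-7.65625)=-0.390625
n=2: y=-0.390625, sp=5, e=sp−y=5.390625; I=8.515625, D=e−e_prev=7.265625; u=1/4·5.390625+1·8.515625+3/2·7.265625≈20.761719; next y=1/2·(-0.390625)+1/2·20.761719≈10.185547
n=3: y≈10.185547, sp=5, e=sp−y≈-5.185547; I≈3.330078, D=e−e_prev≈-10.576172; u=1/4·(-5.185547)+1·3.330078+3/2·(-10.576172)≈-13.830566; next y=1/2·10.185547+1/2·(-13.830566)≈-1.822510
n=4: y≈-1.822510, sp=5, e=sp−y≈6.822510; I≈10.152588, D=e−e_prev≈12.008057; u=1/4·6.822510+1·10.152588+3/2·12.008057≈29.870300; next y=1/2·(-1.822510)+1/2·29.870300≈14.023895
n=5: y≈14.023895, sp=5, e=sp−y≈-9.023895; I≈1.128693, D=e−e_prev≈-15.846405; u=1/4·(-9.023895)+1·1.128693+3/2·(-15.846405)≈-24.896889; next y=1/2·14.023895+1/2·(-24.896889)≈-5.436497

0 5 13.750 0.000
1 5 -7.656 6.875
2 5 20.762 -0.391
3 5 -13.831 10.186
4 5 29.870 -1.823
5 5 -24.897 14.024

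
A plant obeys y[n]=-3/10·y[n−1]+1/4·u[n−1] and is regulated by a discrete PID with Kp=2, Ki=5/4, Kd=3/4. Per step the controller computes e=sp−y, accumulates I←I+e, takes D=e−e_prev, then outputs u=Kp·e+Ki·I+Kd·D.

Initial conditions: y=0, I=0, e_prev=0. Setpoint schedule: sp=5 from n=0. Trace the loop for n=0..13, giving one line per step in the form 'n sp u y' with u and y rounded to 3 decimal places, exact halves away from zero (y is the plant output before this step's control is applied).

0 5 20.000 0.000
1 5 2.500 5.000
2 5 29.750 -0.875
3 5 -1.613 7.700
4 5 43.096 -2.713
5 5 -12.277 11.588
6 5 62.748 -6.546
7 5 -33.205 17.651
8 5 94.118 -13.597
9 5 -70.892 27.608
10 5 146.207 -26.005
11 5 -136.682 44.353
12 5 234.215 -47.477
13 5 -250.155 72.797

(exact arithmetic carried between steps; '≈' marks a value shown rounded to 6 d.p. or computed from one; I and e_prev carry over from the previous line; the table rounds u and y to 3 d.p., halves away from zero)
n=0: y=0, sp=5, e=sp−y=5; I=5, D=e−e_prev=5; u=2·5+5/4·5+3/4·5=20; next y=-3/10·0+1/4·20=5
n=1: y=5, sp=5, e=sp−y=0; I=5, D=e−e_prev=-5; u=2·0+5/4·5+3/4·(-5)=2.5; next y=-3/10·5+1/4·2.5=-0.875
n=2: y=-0.875, sp=5, e=sp−y=5.875; I=10.875, D=e−e_prev=5.875; u=2·5.875+5/4·10.875+3/4·5.875=29.75; next y=-3/10·(-0.875)+1/4·29.75=7.7
n=3: y=7.7, sp=5, e=sp−y=-2.7; I=8.175, D=e−e_prev=-8.575; u=2·(-2.7)+5/4·8.175+3/4·(-8.575)=-1.6125; next y=-3/10·7.7+1/4·(-1.6125)=-2.713125
n=4: y=-2.713125, sp=5, e=sp−y=7.713125; I=15.888125, D=e−e_prev=10.413125; u=2·7.713125+5/4·15.888125+3/4·10.413125=43.09625; next y=-3/10·(-2.713125)+1/4·43.09625=11.588
n=5: y=11.588, sp=5, e=sp−y=-6.588; I=9.300125, D=e−e_prev=-14.301125; u=2·(-6.588)+5/4·9.300125+3/4·(-14.301125)≈-12.276688; next y=-3/10·11.588+1/4·(-12.276688)≈-6.545572
n=6: y≈-6.545572, sp=5, e=sp−y≈11.545572; I≈20.845697, D=e−e_prev≈18.133572; u=2·11.545572+5/4·20.845697+3/4·18.133572≈62.748444; next y=-3/10·(-6.545572)+1/4·62.748444≈17.650783
n=7: y≈17.650783, sp=5, e=sp−y≈-12.650783; I≈8.194914, D=e−e_prev≈-24.196354; u=2·(-12.650783)+5/4·8.194914+3/4·(-24.196354)≈-33.205188; next y=-3/10·17.650783+1/4·(-33.205188)≈-13.596532
n=8: y≈-13.596532, sp=5, e=sp−y≈18.596532; I≈26.791446, D=e−e_prev≈31.247314; u=2·18.596532+5/4·26.791446+3/4·31.247314≈94.117857; next y=-3/10·(-13.596532)+1/4·94.117857≈27.608424
n=9: y≈27.608424, sp=5, e=sp−y≈-22.608424; I≈4.183022, D=e−e_prev≈-41.204955; u=2·(-22.608424)+5/4·4.183022+3/4·(-41.204955)≈-70.891786; next y=-3/10·27.608424+1/4·(-70.891786)≈-26.005474
n=10: y≈-26.005474, sp=5, e=sp−y≈31.005474; I≈35.188496, D=e−e_prev≈53.613897; u=2·31.005474+5/4·35.188496+3/4·53.613897≈146.206990; next y=-3/10·(-26.005474)+1/4·146.206990≈44.353390
n=11: y≈44.353390, sp=5, e=sp−y≈-39.353390; I≈-4.164894, D=e−e_prev≈-70.358863; u=2·(-39.353390)+5/4·(-4.164894)+3/4·(-70.358863)≈-136.682044; next y=-3/10·44.353390+1/4·(-136.682044)≈-47.476528
n=12: y≈-47.476528, sp=5, e=sp−y≈52.476528; I≈48.311634, D=e−e_prev≈91.829917; u=2·52.476528+5/4·48.311634+3/4·91.829917≈234.215036; next y=-3/10·(-47.476528)+1/4·234.215036≈72.796717
n=13: y≈72.796717, sp=5, e=sp−y≈-67.796717; I≈-19.485083, D=e−e_prev≈-120.273245; u=2·(-67.796717)+5/4·(-19.485083)+3/4·(-120.273245)≈-250.154723; next y=-3/10·72.796717+1/4·(-250.154723)≈-84.377696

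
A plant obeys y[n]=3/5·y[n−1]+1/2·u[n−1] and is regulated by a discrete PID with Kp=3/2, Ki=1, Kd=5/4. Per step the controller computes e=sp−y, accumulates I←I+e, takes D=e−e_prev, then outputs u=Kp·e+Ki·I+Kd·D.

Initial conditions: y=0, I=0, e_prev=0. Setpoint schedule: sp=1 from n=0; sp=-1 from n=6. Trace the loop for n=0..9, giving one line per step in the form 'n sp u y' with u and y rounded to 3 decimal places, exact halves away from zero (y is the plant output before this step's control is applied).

0 1 3.750 0.000
1 1 -3.531 1.875
2 1 7.371 -0.641
3 1 -8.915 3.301
4 1 15.378 -2.477
5 1 -20.916 6.203
6 -1 25.753 -6.736
7 -1 -40.576 8.835
8 -1 58.385 -14.987
9 -1 -89.358 20.200

(exact arithmetic carried between steps; '≈' marks a value shown rounded to 6 d.p. or computed from one; I and e_prev carry over from the previous line; the table rounds u and y to 3 d.p., halves away from zero)
n=0: y=0, sp=1, e=sp−y=1; I=1, D=e−e_prev=1; u=3/2·1+1·1+5/4·1=3.75; next y=3/5·0+1/2·3.75=1.875
n=1: y=1.875, sp=1, e=sp−y=-0.875; I=0.125, D=e−e_prev=-1.875; u=3/2·(-0.875)+1·0.125+5/4·(-1.875)=-3.53125; next y=3/5·1.875+1/2·(-3.53125)=-0.640625
n=2: y=-0.640625, sp=1, e=sp−y=1.640625; I=1.765625, D=e−e_prev=2.515625; u=3/2·1.640625+1·1.765625+5/4·2.515625≈7.371094; next y=3/5·(-0.640625)+1/2·7.371094≈3.301172
n=3: y≈3.301172, sp=1, e=sp−y≈-2.301172; I≈-0.535547, D=e−e_prev≈-3.941797; u=3/2·(-2.301172)+1·(-0.535547)+5/4·(-3.941797)≈-8.914551; next y=3/5·3.301172+1/2·(-8.914551)≈-2.476572
n=4: y≈-2.476572, sp=1, e=sp−y≈3.476572; I≈2.941025, D=e−e_prev≈5.777744; u=3/2·3.476572+1·2.941025+5/4·5.777744≈15.378064; next y=3/5·(-2.476572)+1/2·15.378064≈6.203089
n=5: y≈6.203089, sp=1, e=sp−y≈-5.203089; I≈-2.262063, D=e−e_prev≈-8.679661; u=3/2·(-5.203089)+1·(-2.262063)+5/4·(-8.679661)≈-20.916272; next y=3/5·6.203089+1/2·(-20.916272)≈-6.736283
n=6: y≈-6.736283, sp=-1, e=sp−y≈5.736283; I≈3.474220, D=e−e_prev≈10.939372; u=3/2·5.736283+1·3.474220+5/4·10.939372≈25.752859; next y=3/5·(-6.736283)+1/2·25.752859≈8.834660
n=7: y≈8.834660, sp=-1, e=sp−y≈-9.834660; I≈-6.360440, D=e−e_prev≈-15.570943; u=3/2·(-9.834660)+1·(-6.360440)+5/4·(-15.570943)≈-40.576107; next y=3/5·8.834660+1/2·(-40.576107)≈-14.987258
n=8: y≈-14.987258, sp=-1, e=sp−y≈13.987258; I≈7.626818, D=e−e_prev≈23.821917; u=3/2·13.987258+1·7.626818+5/4·23.821917≈58.385102; next y=3/5·(-14.987258)+1/2·58.385102≈20.200196
n=9: y≈20.200196, sp=-1, e=sp−y≈-21.200196; I≈-13.573378, D=e−e_prev≈-35.187454; u=3/2·(-21.200196)+1·(-13.573378)+5/4·(-35.187454)≈-89.357990; next y=3/5·20.200196+1/2·(-89.357990)≈-32.558877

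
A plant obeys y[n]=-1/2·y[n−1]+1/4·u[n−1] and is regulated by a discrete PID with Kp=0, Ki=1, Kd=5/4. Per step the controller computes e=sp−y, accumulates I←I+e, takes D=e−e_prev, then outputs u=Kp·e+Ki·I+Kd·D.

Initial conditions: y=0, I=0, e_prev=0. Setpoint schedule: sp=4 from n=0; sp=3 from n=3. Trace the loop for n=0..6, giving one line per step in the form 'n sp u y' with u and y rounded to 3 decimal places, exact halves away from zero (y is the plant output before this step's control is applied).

(exact arithmetic carried between steps; '≈' marks a value shown rounded to 6 d.p. or computed from one; I and e_prev carry over from the previous line; the table rounds u and y to 3 d.p., halves away from zero)
n=0: y=0, sp=4, e=sp−y=4; I=4, D=e−e_prev=4; u=0·4+1·4+5/4·4=9; next y=-1/2·0+1/4·9=2.25
n=1: y=2.25, sp=4, e=sp−y=1.75; I=5.75, D=e−e_prev=-2.25; u=0·1.75+1·5.75+5/4·(-2.25)=2.9375; next y=-1/2·2.25+1/4·2.9375=-0.390625
n=2: y=-0.390625, sp=4, e=sp−y=4.390625; I=10.140625, D=e−e_prev=2.640625; u=0·4.390625+1·10.140625+5/4·2.640625≈13.441406; next y=-1/2·(-0.390625)+1/4·13.441406≈3.555664
n=3: y≈3.555664, sp=3, e=sp−y≈-0.555664; I≈9.584961, D=e−e_prev≈-4.946289; u=0·(-0.555664)+1·9.584961+5/4·(-4.946289)≈3.402100; next y=-1/2·3.555664+1/4·3.402100≈-0.927307
n=4: y≈-0.927307, sp=3, e=sp−y≈3.927307; I≈13.512268, D=e−e_prev≈4.482971; u=0·3.927307+1·13.512268+5/4·4.482971≈19.115982; next y=-1/2·(-0.927307)+1/4·19.115982≈5.242649
n=5: y≈5.242649, sp=3, e=sp−y≈-2.242649; I≈11.269619, D=e−e_prev≈-6.169956; u=0·(-2.242649)+1·11.269619+5/4·(-6.169956)≈3.557174; next y=-1/2·5.242649+1/4·3.557174≈-1.732031
n=6: y≈-1.732031, sp=3, e=sp−y≈4.732031; I≈16.001650, D=e−e_prev≈6.974680; u=0·4.732031+1·16.001650+5/4·6.974680≈24.720000; next y=-1/2·(-1.732031)+1/4·24.720000≈7.046016

0 4 9.000 0.000
1 4 2.938 2.250
2 4 13.441 -0.391
3 3 3.402 3.556
4 3 19.116 -0.927
5 3 3.557 5.243
6 3 24.720 -1.732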